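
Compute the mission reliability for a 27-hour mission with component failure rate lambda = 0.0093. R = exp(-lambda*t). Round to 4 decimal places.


lambda = 0.0093
mission_time = 27
lambda * t = 0.0093 * 27 = 0.2511
R = exp(-0.2511)
R = 0.7779

0.7779


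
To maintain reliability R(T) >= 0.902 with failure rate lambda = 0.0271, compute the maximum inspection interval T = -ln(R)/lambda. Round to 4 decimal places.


R_target = 0.902
lambda = 0.0271
-ln(0.902) = 0.1031
T = 0.1031 / 0.0271
T = 3.8059

3.8059


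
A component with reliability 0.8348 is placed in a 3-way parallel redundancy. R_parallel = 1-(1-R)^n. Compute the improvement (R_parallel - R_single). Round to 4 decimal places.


R_single = 0.8348, n = 3
1 - R_single = 0.1652
(1 - R_single)^n = 0.1652^3 = 0.0045
R_parallel = 1 - 0.0045 = 0.9955
Improvement = 0.9955 - 0.8348
Improvement = 0.1607

0.1607


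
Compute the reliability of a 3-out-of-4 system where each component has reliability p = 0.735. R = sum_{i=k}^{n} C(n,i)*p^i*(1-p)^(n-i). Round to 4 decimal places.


k = 3, n = 4, p = 0.735
i=3: C(4,3)=4 * 0.735^3 * 0.265^1 = 0.4209
i=4: C(4,4)=1 * 0.735^4 * 0.265^0 = 0.2918
R = sum of terms = 0.7127

0.7127


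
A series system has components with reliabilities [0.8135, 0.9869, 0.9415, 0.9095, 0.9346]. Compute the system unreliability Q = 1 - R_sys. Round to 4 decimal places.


Components: [0.8135, 0.9869, 0.9415, 0.9095, 0.9346]
After component 1: product = 0.8135
After component 2: product = 0.8028
After component 3: product = 0.7559
After component 4: product = 0.6875
After component 5: product = 0.6425
R_sys = 0.6425
Q = 1 - 0.6425 = 0.3575

0.3575


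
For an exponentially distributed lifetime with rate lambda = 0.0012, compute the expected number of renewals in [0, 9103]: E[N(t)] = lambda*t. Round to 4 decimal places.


lambda = 0.0012
t = 9103
E[N(t)] = lambda * t
E[N(t)] = 0.0012 * 9103
E[N(t)] = 10.9236

10.9236


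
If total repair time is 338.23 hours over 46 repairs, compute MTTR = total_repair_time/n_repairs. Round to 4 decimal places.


total_repair_time = 338.23
n_repairs = 46
MTTR = 338.23 / 46
MTTR = 7.3528

7.3528


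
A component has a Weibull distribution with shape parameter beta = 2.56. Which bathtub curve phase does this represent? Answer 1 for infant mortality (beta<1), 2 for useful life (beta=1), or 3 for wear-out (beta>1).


beta = 2.56
Compare beta to 1:
beta < 1 => infant mortality (phase 1)
beta = 1 => useful life (phase 2)
beta > 1 => wear-out (phase 3)
Since beta = 2.56, this is wear-out (increasing failure rate)
Phase = 3

3


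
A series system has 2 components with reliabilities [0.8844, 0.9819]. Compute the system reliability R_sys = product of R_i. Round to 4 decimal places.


Components: [0.8844, 0.9819]
After component 1 (R=0.8844): product = 0.8844
After component 2 (R=0.9819): product = 0.8684
R_sys = 0.8684

0.8684


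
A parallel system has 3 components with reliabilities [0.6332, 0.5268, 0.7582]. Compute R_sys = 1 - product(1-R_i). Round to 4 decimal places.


Components: [0.6332, 0.5268, 0.7582]
(1 - 0.6332) = 0.3668, running product = 0.3668
(1 - 0.5268) = 0.4732, running product = 0.1736
(1 - 0.7582) = 0.2418, running product = 0.042
Product of (1-R_i) = 0.042
R_sys = 1 - 0.042 = 0.958

0.958


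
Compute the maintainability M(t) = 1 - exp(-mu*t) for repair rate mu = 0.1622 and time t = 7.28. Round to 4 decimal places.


mu = 0.1622, t = 7.28
mu * t = 0.1622 * 7.28 = 1.1808
exp(-1.1808) = 0.307
M(t) = 1 - 0.307
M(t) = 0.693

0.693


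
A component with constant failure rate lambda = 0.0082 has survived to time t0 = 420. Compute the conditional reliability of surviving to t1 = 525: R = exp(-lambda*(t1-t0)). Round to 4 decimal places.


lambda = 0.0082
t0 = 420, t1 = 525
t1 - t0 = 105
lambda * (t1-t0) = 0.0082 * 105 = 0.861
R = exp(-0.861)
R = 0.4227

0.4227


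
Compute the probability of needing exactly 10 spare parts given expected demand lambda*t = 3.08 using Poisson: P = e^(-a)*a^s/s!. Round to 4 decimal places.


a = 3.08, s = 10
e^(-a) = e^(-3.08) = 0.046
a^s = 3.08^10 = 76825.813
s! = 3628800
P = 0.046 * 76825.813 / 3628800
P = 0.001

0.001


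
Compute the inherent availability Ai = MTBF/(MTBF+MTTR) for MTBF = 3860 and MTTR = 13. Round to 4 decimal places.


MTBF = 3860
MTTR = 13
MTBF + MTTR = 3873
Ai = 3860 / 3873
Ai = 0.9966

0.9966


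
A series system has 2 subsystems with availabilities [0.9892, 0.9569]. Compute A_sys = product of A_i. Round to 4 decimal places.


Subsystems: [0.9892, 0.9569]
After subsystem 1 (A=0.9892): product = 0.9892
After subsystem 2 (A=0.9569): product = 0.9466
A_sys = 0.9466

0.9466


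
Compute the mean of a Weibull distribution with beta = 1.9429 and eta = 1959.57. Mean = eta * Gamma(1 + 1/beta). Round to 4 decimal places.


beta = 1.9429, eta = 1959.57
1/beta = 0.5147
1 + 1/beta = 1.5147
Gamma(1.5147) = 0.8868
Mean = 1959.57 * 0.8868
Mean = 1737.7297

1737.7297


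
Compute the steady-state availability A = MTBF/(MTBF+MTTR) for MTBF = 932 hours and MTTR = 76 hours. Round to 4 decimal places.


MTBF = 932
MTTR = 76
MTBF + MTTR = 1008
A = 932 / 1008
A = 0.9246

0.9246


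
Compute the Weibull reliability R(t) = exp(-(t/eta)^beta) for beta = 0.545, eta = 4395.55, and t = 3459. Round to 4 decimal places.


beta = 0.545, eta = 4395.55, t = 3459
t/eta = 3459 / 4395.55 = 0.7869
(t/eta)^beta = 0.7869^0.545 = 0.8776
R(t) = exp(-0.8776)
R(t) = 0.4158

0.4158


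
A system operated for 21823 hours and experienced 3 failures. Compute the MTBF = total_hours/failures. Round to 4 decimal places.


total_hours = 21823
failures = 3
MTBF = 21823 / 3
MTBF = 7274.3333

7274.3333


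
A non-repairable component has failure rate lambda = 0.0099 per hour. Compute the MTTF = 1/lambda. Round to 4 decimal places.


lambda = 0.0099
MTTF = 1 / 0.0099
MTTF = 101.0101

101.0101


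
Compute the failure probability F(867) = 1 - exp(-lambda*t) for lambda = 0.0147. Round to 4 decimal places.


lambda = 0.0147, t = 867
lambda * t = 12.7449
exp(-12.7449) = 0.0
F(t) = 1 - 0.0
F(t) = 1.0

1.0


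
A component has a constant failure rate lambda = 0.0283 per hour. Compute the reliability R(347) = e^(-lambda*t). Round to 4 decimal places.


lambda = 0.0283
t = 347
lambda * t = 9.8201
R(t) = e^(-9.8201)
R(t) = 0.0001

0.0001


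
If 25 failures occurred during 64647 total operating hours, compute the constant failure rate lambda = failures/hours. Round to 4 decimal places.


failures = 25
total_hours = 64647
lambda = 25 / 64647
lambda = 0.0004

0.0004


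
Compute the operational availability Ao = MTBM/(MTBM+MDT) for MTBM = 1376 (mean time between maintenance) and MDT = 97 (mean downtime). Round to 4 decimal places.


MTBM = 1376
MDT = 97
MTBM + MDT = 1473
Ao = 1376 / 1473
Ao = 0.9341

0.9341


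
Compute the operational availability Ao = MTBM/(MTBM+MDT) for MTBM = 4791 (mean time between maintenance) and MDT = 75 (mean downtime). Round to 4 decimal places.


MTBM = 4791
MDT = 75
MTBM + MDT = 4866
Ao = 4791 / 4866
Ao = 0.9846

0.9846


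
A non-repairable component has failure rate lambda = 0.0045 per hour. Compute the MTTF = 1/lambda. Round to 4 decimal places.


lambda = 0.0045
MTTF = 1 / 0.0045
MTTF = 222.2222

222.2222


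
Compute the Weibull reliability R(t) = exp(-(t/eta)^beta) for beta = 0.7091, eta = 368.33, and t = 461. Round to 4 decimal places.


beta = 0.7091, eta = 368.33, t = 461
t/eta = 461 / 368.33 = 1.2516
(t/eta)^beta = 1.2516^0.7091 = 1.1725
R(t) = exp(-1.1725)
R(t) = 0.3096

0.3096


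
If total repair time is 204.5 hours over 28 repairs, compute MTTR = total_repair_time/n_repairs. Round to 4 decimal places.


total_repair_time = 204.5
n_repairs = 28
MTTR = 204.5 / 28
MTTR = 7.3036

7.3036


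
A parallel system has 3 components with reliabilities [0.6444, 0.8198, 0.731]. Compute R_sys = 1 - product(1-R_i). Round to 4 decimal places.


Components: [0.6444, 0.8198, 0.731]
(1 - 0.6444) = 0.3556, running product = 0.3556
(1 - 0.8198) = 0.1802, running product = 0.0641
(1 - 0.731) = 0.269, running product = 0.0172
Product of (1-R_i) = 0.0172
R_sys = 1 - 0.0172 = 0.9828

0.9828


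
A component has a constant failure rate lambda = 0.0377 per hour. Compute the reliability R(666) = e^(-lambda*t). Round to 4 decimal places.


lambda = 0.0377
t = 666
lambda * t = 25.1082
R(t) = e^(-25.1082)
R(t) = 0.0

0.0


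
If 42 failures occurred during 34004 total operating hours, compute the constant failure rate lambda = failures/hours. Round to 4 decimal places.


failures = 42
total_hours = 34004
lambda = 42 / 34004
lambda = 0.0012

0.0012


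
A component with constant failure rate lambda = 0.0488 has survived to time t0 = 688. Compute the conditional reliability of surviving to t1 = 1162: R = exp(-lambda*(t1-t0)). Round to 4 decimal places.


lambda = 0.0488
t0 = 688, t1 = 1162
t1 - t0 = 474
lambda * (t1-t0) = 0.0488 * 474 = 23.1312
R = exp(-23.1312)
R = 0.0

0.0


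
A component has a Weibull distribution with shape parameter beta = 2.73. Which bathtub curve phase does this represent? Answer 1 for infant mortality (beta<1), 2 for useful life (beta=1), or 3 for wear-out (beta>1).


beta = 2.73
Compare beta to 1:
beta < 1 => infant mortality (phase 1)
beta = 1 => useful life (phase 2)
beta > 1 => wear-out (phase 3)
Since beta = 2.73, this is wear-out (increasing failure rate)
Phase = 3

3


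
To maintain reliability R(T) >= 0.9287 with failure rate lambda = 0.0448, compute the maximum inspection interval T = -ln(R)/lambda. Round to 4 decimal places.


R_target = 0.9287
lambda = 0.0448
-ln(0.9287) = 0.074
T = 0.074 / 0.0448
T = 1.6511

1.6511


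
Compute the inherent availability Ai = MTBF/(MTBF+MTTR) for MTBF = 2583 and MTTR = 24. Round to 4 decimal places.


MTBF = 2583
MTTR = 24
MTBF + MTTR = 2607
Ai = 2583 / 2607
Ai = 0.9908

0.9908


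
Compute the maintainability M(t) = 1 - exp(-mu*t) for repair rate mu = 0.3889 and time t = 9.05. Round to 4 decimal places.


mu = 0.3889, t = 9.05
mu * t = 0.3889 * 9.05 = 3.5195
exp(-3.5195) = 0.0296
M(t) = 1 - 0.0296
M(t) = 0.9704

0.9704


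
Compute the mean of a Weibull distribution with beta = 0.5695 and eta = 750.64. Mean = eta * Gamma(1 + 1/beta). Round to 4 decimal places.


beta = 0.5695, eta = 750.64
1/beta = 1.7559
1 + 1/beta = 2.7559
Gamma(2.7559) = 1.6162
Mean = 750.64 * 1.6162
Mean = 1213.1815

1213.1815


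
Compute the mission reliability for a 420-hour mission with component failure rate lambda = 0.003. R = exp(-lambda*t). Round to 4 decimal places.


lambda = 0.003
mission_time = 420
lambda * t = 0.003 * 420 = 1.26
R = exp(-1.26)
R = 0.2837

0.2837


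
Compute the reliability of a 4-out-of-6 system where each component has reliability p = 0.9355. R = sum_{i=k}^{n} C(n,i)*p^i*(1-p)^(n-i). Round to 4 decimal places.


k = 4, n = 6, p = 0.9355
i=4: C(6,4)=15 * 0.9355^4 * 0.0645^2 = 0.0478
i=5: C(6,5)=6 * 0.9355^5 * 0.0645^1 = 0.2773
i=6: C(6,6)=1 * 0.9355^6 * 0.0645^0 = 0.6703
R = sum of terms = 0.9954

0.9954


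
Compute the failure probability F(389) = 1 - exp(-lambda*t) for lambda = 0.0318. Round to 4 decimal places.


lambda = 0.0318, t = 389
lambda * t = 12.3702
exp(-12.3702) = 0.0
F(t) = 1 - 0.0
F(t) = 1.0

1.0


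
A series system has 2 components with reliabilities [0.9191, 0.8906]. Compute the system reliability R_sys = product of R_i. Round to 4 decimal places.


Components: [0.9191, 0.8906]
After component 1 (R=0.9191): product = 0.9191
After component 2 (R=0.8906): product = 0.8186
R_sys = 0.8186

0.8186


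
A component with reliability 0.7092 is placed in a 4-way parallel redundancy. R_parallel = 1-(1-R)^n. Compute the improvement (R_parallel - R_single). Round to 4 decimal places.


R_single = 0.7092, n = 4
1 - R_single = 0.2908
(1 - R_single)^n = 0.2908^4 = 0.0072
R_parallel = 1 - 0.0072 = 0.9928
Improvement = 0.9928 - 0.7092
Improvement = 0.2836

0.2836


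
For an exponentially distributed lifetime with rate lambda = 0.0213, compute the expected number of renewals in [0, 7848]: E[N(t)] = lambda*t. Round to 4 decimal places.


lambda = 0.0213
t = 7848
E[N(t)] = lambda * t
E[N(t)] = 0.0213 * 7848
E[N(t)] = 167.1624

167.1624


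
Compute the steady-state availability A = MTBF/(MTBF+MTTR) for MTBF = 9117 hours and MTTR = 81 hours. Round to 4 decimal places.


MTBF = 9117
MTTR = 81
MTBF + MTTR = 9198
A = 9117 / 9198
A = 0.9912

0.9912


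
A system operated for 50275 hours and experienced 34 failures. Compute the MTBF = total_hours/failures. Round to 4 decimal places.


total_hours = 50275
failures = 34
MTBF = 50275 / 34
MTBF = 1478.6765

1478.6765


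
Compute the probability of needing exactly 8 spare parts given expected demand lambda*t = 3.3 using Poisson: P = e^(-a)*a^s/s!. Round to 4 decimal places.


a = 3.3, s = 8
e^(-a) = e^(-3.3) = 0.0369
a^s = 3.3^8 = 14064.0862
s! = 40320
P = 0.0369 * 14064.0862 / 40320
P = 0.0129

0.0129


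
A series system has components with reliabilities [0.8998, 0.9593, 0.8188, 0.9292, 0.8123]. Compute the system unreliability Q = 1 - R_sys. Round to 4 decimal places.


Components: [0.8998, 0.9593, 0.8188, 0.9292, 0.8123]
After component 1: product = 0.8998
After component 2: product = 0.8632
After component 3: product = 0.7068
After component 4: product = 0.6567
After component 5: product = 0.5335
R_sys = 0.5335
Q = 1 - 0.5335 = 0.4665

0.4665


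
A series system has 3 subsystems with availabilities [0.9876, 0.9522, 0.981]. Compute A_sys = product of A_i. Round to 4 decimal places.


Subsystems: [0.9876, 0.9522, 0.981]
After subsystem 1 (A=0.9876): product = 0.9876
After subsystem 2 (A=0.9522): product = 0.9404
After subsystem 3 (A=0.981): product = 0.9225
A_sys = 0.9225

0.9225


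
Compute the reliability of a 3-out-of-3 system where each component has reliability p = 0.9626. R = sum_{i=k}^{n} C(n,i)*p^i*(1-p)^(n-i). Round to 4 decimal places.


k = 3, n = 3, p = 0.9626
i=3: C(3,3)=1 * 0.9626^3 * 0.0374^0 = 0.8919
R = sum of terms = 0.8919

0.8919


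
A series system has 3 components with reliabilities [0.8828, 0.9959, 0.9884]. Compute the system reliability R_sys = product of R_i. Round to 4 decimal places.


Components: [0.8828, 0.9959, 0.9884]
After component 1 (R=0.8828): product = 0.8828
After component 2 (R=0.9959): product = 0.8792
After component 3 (R=0.9884): product = 0.869
R_sys = 0.869

0.869


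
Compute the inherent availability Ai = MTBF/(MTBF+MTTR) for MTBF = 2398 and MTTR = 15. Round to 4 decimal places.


MTBF = 2398
MTTR = 15
MTBF + MTTR = 2413
Ai = 2398 / 2413
Ai = 0.9938

0.9938


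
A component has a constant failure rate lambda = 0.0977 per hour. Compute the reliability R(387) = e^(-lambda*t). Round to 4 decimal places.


lambda = 0.0977
t = 387
lambda * t = 37.8099
R(t) = e^(-37.8099)
R(t) = 0.0

0.0


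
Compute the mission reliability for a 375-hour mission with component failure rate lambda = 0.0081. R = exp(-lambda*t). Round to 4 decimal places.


lambda = 0.0081
mission_time = 375
lambda * t = 0.0081 * 375 = 3.0375
R = exp(-3.0375)
R = 0.048

0.048


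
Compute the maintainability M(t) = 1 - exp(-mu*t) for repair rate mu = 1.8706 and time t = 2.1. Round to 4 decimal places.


mu = 1.8706, t = 2.1
mu * t = 1.8706 * 2.1 = 3.9283
exp(-3.9283) = 0.0197
M(t) = 1 - 0.0197
M(t) = 0.9803

0.9803


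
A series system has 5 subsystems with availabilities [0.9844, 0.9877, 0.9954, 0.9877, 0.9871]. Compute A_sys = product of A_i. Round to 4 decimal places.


Subsystems: [0.9844, 0.9877, 0.9954, 0.9877, 0.9871]
After subsystem 1 (A=0.9844): product = 0.9844
After subsystem 2 (A=0.9877): product = 0.9723
After subsystem 3 (A=0.9954): product = 0.9678
After subsystem 4 (A=0.9877): product = 0.9559
After subsystem 5 (A=0.9871): product = 0.9436
A_sys = 0.9436

0.9436


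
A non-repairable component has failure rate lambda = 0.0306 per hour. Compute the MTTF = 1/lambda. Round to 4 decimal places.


lambda = 0.0306
MTTF = 1 / 0.0306
MTTF = 32.6797

32.6797


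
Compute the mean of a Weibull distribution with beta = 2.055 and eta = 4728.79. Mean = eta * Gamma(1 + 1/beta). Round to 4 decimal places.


beta = 2.055, eta = 4728.79
1/beta = 0.4866
1 + 1/beta = 1.4866
Gamma(1.4866) = 0.8859
Mean = 4728.79 * 0.8859
Mean = 4189.0871

4189.0871


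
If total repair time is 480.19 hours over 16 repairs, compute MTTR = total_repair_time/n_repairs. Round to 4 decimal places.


total_repair_time = 480.19
n_repairs = 16
MTTR = 480.19 / 16
MTTR = 30.0119

30.0119


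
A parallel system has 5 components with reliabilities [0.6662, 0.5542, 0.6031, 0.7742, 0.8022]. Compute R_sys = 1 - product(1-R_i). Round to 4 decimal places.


Components: [0.6662, 0.5542, 0.6031, 0.7742, 0.8022]
(1 - 0.6662) = 0.3338, running product = 0.3338
(1 - 0.5542) = 0.4458, running product = 0.1488
(1 - 0.6031) = 0.3969, running product = 0.0591
(1 - 0.7742) = 0.2258, running product = 0.0133
(1 - 0.8022) = 0.1978, running product = 0.0026
Product of (1-R_i) = 0.0026
R_sys = 1 - 0.0026 = 0.9974

0.9974


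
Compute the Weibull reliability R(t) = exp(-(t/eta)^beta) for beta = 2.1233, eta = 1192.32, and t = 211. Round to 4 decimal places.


beta = 2.1233, eta = 1192.32, t = 211
t/eta = 211 / 1192.32 = 0.177
(t/eta)^beta = 0.177^2.1233 = 0.0253
R(t) = exp(-0.0253)
R(t) = 0.975

0.975


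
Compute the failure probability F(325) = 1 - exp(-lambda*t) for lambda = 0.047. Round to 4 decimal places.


lambda = 0.047, t = 325
lambda * t = 15.275
exp(-15.275) = 0.0
F(t) = 1 - 0.0
F(t) = 1.0

1.0


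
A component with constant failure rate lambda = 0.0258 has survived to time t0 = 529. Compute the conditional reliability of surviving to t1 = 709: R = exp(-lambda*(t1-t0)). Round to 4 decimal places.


lambda = 0.0258
t0 = 529, t1 = 709
t1 - t0 = 180
lambda * (t1-t0) = 0.0258 * 180 = 4.644
R = exp(-4.644)
R = 0.0096

0.0096


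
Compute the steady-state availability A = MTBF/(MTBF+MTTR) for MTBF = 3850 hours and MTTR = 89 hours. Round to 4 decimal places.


MTBF = 3850
MTTR = 89
MTBF + MTTR = 3939
A = 3850 / 3939
A = 0.9774

0.9774


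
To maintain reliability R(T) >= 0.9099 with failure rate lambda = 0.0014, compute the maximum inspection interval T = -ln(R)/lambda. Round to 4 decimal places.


R_target = 0.9099
lambda = 0.0014
-ln(0.9099) = 0.0944
T = 0.0944 / 0.0014
T = 67.4433

67.4433


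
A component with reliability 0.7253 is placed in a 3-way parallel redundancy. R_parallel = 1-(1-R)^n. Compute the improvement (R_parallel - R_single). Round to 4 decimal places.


R_single = 0.7253, n = 3
1 - R_single = 0.2747
(1 - R_single)^n = 0.2747^3 = 0.0207
R_parallel = 1 - 0.0207 = 0.9793
Improvement = 0.9793 - 0.7253
Improvement = 0.254

0.254


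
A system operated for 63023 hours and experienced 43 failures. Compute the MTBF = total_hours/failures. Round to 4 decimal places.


total_hours = 63023
failures = 43
MTBF = 63023 / 43
MTBF = 1465.6512

1465.6512


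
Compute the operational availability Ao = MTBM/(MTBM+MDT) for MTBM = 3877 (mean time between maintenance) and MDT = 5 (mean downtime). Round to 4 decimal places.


MTBM = 3877
MDT = 5
MTBM + MDT = 3882
Ao = 3877 / 3882
Ao = 0.9987

0.9987


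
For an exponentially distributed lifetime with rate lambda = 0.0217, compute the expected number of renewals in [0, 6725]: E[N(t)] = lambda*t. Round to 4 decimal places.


lambda = 0.0217
t = 6725
E[N(t)] = lambda * t
E[N(t)] = 0.0217 * 6725
E[N(t)] = 145.9325

145.9325


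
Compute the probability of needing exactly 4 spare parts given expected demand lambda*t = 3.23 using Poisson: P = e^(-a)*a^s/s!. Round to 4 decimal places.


a = 3.23, s = 4
e^(-a) = e^(-3.23) = 0.0396
a^s = 3.23^4 = 108.8454
s! = 24
P = 0.0396 * 108.8454 / 24
P = 0.1794

0.1794


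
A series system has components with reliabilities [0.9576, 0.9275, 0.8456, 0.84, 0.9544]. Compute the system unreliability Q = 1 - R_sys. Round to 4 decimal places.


Components: [0.9576, 0.9275, 0.8456, 0.84, 0.9544]
After component 1: product = 0.9576
After component 2: product = 0.8882
After component 3: product = 0.751
After component 4: product = 0.6309
After component 5: product = 0.6021
R_sys = 0.6021
Q = 1 - 0.6021 = 0.3979

0.3979


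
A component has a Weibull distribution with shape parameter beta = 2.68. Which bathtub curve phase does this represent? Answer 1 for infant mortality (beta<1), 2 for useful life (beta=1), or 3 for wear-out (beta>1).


beta = 2.68
Compare beta to 1:
beta < 1 => infant mortality (phase 1)
beta = 1 => useful life (phase 2)
beta > 1 => wear-out (phase 3)
Since beta = 2.68, this is wear-out (increasing failure rate)
Phase = 3

3


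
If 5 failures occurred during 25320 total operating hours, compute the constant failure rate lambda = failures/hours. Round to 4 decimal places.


failures = 5
total_hours = 25320
lambda = 5 / 25320
lambda = 0.0002

0.0002


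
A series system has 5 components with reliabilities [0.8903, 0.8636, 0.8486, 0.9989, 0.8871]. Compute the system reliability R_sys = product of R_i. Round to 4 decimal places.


Components: [0.8903, 0.8636, 0.8486, 0.9989, 0.8871]
After component 1 (R=0.8903): product = 0.8903
After component 2 (R=0.8636): product = 0.7689
After component 3 (R=0.8486): product = 0.6525
After component 4 (R=0.9989): product = 0.6517
After component 5 (R=0.8871): product = 0.5782
R_sys = 0.5782

0.5782


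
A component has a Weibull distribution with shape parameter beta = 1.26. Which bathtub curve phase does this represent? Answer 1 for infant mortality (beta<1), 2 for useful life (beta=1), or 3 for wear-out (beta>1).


beta = 1.26
Compare beta to 1:
beta < 1 => infant mortality (phase 1)
beta = 1 => useful life (phase 2)
beta > 1 => wear-out (phase 3)
Since beta = 1.26, this is wear-out (increasing failure rate)
Phase = 3

3


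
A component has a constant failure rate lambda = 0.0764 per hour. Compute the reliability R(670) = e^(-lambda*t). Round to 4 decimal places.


lambda = 0.0764
t = 670
lambda * t = 51.188
R(t) = e^(-51.188)
R(t) = 0.0

0.0


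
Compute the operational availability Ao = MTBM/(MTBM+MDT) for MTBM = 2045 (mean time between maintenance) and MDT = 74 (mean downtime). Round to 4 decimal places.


MTBM = 2045
MDT = 74
MTBM + MDT = 2119
Ao = 2045 / 2119
Ao = 0.9651

0.9651


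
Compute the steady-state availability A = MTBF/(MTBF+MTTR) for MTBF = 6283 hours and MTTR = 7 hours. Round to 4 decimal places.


MTBF = 6283
MTTR = 7
MTBF + MTTR = 6290
A = 6283 / 6290
A = 0.9989

0.9989


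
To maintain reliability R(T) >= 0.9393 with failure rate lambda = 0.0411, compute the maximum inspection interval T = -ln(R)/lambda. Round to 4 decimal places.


R_target = 0.9393
lambda = 0.0411
-ln(0.9393) = 0.0626
T = 0.0626 / 0.0411
T = 1.5236

1.5236


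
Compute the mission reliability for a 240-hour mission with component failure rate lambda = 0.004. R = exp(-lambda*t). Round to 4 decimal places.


lambda = 0.004
mission_time = 240
lambda * t = 0.004 * 240 = 0.96
R = exp(-0.96)
R = 0.3829

0.3829


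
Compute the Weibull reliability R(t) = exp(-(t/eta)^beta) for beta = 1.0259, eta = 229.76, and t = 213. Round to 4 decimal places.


beta = 1.0259, eta = 229.76, t = 213
t/eta = 213 / 229.76 = 0.9271
(t/eta)^beta = 0.9271^1.0259 = 0.9252
R(t) = exp(-0.9252)
R(t) = 0.3964

0.3964


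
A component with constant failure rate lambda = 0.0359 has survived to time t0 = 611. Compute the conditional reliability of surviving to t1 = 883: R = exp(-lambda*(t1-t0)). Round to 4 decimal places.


lambda = 0.0359
t0 = 611, t1 = 883
t1 - t0 = 272
lambda * (t1-t0) = 0.0359 * 272 = 9.7648
R = exp(-9.7648)
R = 0.0001

0.0001


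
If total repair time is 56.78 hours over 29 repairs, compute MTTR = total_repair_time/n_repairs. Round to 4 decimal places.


total_repair_time = 56.78
n_repairs = 29
MTTR = 56.78 / 29
MTTR = 1.9579

1.9579


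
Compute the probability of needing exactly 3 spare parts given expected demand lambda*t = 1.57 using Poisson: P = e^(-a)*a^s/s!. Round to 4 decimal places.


a = 1.57, s = 3
e^(-a) = e^(-1.57) = 0.208
a^s = 1.57^3 = 3.8699
s! = 6
P = 0.208 * 3.8699 / 6
P = 0.1342

0.1342


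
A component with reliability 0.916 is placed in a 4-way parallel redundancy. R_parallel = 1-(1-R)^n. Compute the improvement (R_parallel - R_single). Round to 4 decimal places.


R_single = 0.916, n = 4
1 - R_single = 0.084
(1 - R_single)^n = 0.084^4 = 0.0
R_parallel = 1 - 0.0 = 1.0
Improvement = 1.0 - 0.916
Improvement = 0.084

0.084


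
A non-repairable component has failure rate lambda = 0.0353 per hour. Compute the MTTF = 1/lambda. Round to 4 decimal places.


lambda = 0.0353
MTTF = 1 / 0.0353
MTTF = 28.3286

28.3286


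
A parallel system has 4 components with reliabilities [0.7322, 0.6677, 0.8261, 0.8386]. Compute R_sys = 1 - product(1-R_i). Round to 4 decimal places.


Components: [0.7322, 0.6677, 0.8261, 0.8386]
(1 - 0.7322) = 0.2678, running product = 0.2678
(1 - 0.6677) = 0.3323, running product = 0.089
(1 - 0.8261) = 0.1739, running product = 0.0155
(1 - 0.8386) = 0.1614, running product = 0.0025
Product of (1-R_i) = 0.0025
R_sys = 1 - 0.0025 = 0.9975

0.9975


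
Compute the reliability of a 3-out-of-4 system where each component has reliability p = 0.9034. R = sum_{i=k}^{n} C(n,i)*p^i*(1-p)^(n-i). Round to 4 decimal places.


k = 3, n = 4, p = 0.9034
i=3: C(4,3)=4 * 0.9034^3 * 0.0966^1 = 0.2849
i=4: C(4,4)=1 * 0.9034^4 * 0.0966^0 = 0.6661
R = sum of terms = 0.951

0.951


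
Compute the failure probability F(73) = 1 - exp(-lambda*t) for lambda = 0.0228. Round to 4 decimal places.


lambda = 0.0228, t = 73
lambda * t = 1.6644
exp(-1.6644) = 0.1893
F(t) = 1 - 0.1893
F(t) = 0.8107

0.8107


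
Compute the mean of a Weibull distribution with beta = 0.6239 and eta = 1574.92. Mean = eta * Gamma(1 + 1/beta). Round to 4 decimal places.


beta = 0.6239, eta = 1574.92
1/beta = 1.6028
1 + 1/beta = 2.6028
Gamma(2.6028) = 1.4327
Mean = 1574.92 * 1.4327
Mean = 2256.3239

2256.3239


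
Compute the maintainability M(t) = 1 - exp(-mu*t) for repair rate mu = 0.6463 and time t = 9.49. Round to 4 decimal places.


mu = 0.6463, t = 9.49
mu * t = 0.6463 * 9.49 = 6.1334
exp(-6.1334) = 0.0022
M(t) = 1 - 0.0022
M(t) = 0.9978

0.9978


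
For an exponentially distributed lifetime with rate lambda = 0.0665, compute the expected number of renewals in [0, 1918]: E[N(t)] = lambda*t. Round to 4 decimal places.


lambda = 0.0665
t = 1918
E[N(t)] = lambda * t
E[N(t)] = 0.0665 * 1918
E[N(t)] = 127.547

127.547


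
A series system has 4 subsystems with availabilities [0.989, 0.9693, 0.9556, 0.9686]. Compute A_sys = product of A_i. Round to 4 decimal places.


Subsystems: [0.989, 0.9693, 0.9556, 0.9686]
After subsystem 1 (A=0.989): product = 0.989
After subsystem 2 (A=0.9693): product = 0.9586
After subsystem 3 (A=0.9556): product = 0.9161
After subsystem 4 (A=0.9686): product = 0.8873
A_sys = 0.8873

0.8873


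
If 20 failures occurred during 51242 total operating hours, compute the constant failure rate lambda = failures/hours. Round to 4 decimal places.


failures = 20
total_hours = 51242
lambda = 20 / 51242
lambda = 0.0004

0.0004


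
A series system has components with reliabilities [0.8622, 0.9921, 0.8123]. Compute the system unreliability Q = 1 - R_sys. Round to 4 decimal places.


Components: [0.8622, 0.9921, 0.8123]
After component 1: product = 0.8622
After component 2: product = 0.8554
After component 3: product = 0.6948
R_sys = 0.6948
Q = 1 - 0.6948 = 0.3052

0.3052


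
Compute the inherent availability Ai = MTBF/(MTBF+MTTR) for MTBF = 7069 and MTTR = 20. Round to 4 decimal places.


MTBF = 7069
MTTR = 20
MTBF + MTTR = 7089
Ai = 7069 / 7089
Ai = 0.9972

0.9972


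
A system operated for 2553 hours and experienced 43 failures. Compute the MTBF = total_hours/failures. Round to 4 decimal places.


total_hours = 2553
failures = 43
MTBF = 2553 / 43
MTBF = 59.3721

59.3721


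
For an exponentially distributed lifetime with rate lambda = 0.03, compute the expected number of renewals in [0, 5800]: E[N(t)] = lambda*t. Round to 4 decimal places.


lambda = 0.03
t = 5800
E[N(t)] = lambda * t
E[N(t)] = 0.03 * 5800
E[N(t)] = 174.0

174.0


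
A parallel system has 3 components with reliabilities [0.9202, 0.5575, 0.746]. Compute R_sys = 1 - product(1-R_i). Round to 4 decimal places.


Components: [0.9202, 0.5575, 0.746]
(1 - 0.9202) = 0.0798, running product = 0.0798
(1 - 0.5575) = 0.4425, running product = 0.0353
(1 - 0.746) = 0.254, running product = 0.009
Product of (1-R_i) = 0.009
R_sys = 1 - 0.009 = 0.991

0.991


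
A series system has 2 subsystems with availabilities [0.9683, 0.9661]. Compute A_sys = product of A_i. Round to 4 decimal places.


Subsystems: [0.9683, 0.9661]
After subsystem 1 (A=0.9683): product = 0.9683
After subsystem 2 (A=0.9661): product = 0.9355
A_sys = 0.9355

0.9355


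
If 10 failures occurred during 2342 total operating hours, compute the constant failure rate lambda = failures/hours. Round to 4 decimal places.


failures = 10
total_hours = 2342
lambda = 10 / 2342
lambda = 0.0043

0.0043


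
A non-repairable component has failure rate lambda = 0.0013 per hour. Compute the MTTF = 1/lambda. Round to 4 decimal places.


lambda = 0.0013
MTTF = 1 / 0.0013
MTTF = 769.2308

769.2308


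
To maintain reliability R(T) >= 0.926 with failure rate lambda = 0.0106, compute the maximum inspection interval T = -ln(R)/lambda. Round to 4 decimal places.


R_target = 0.926
lambda = 0.0106
-ln(0.926) = 0.0769
T = 0.0769 / 0.0106
T = 7.2529

7.2529


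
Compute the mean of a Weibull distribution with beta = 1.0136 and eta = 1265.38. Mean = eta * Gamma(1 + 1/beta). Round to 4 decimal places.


beta = 1.0136, eta = 1265.38
1/beta = 0.9866
1 + 1/beta = 1.9866
Gamma(1.9866) = 0.9944
Mean = 1265.38 * 0.9944
Mean = 1258.2954

1258.2954


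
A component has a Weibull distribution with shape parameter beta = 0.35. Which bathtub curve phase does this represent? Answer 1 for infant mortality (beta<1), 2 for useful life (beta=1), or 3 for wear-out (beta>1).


beta = 0.35
Compare beta to 1:
beta < 1 => infant mortality (phase 1)
beta = 1 => useful life (phase 2)
beta > 1 => wear-out (phase 3)
Since beta = 0.35, this is infant mortality (decreasing failure rate)
Phase = 1

1


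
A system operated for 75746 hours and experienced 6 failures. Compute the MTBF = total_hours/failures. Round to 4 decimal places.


total_hours = 75746
failures = 6
MTBF = 75746 / 6
MTBF = 12624.3333

12624.3333


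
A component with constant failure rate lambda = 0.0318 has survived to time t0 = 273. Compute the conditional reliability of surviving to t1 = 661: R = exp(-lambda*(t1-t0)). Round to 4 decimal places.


lambda = 0.0318
t0 = 273, t1 = 661
t1 - t0 = 388
lambda * (t1-t0) = 0.0318 * 388 = 12.3384
R = exp(-12.3384)
R = 0.0

0.0


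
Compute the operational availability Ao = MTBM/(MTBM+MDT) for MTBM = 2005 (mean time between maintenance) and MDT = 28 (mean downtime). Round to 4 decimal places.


MTBM = 2005
MDT = 28
MTBM + MDT = 2033
Ao = 2005 / 2033
Ao = 0.9862

0.9862


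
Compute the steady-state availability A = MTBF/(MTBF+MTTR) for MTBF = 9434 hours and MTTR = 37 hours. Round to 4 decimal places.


MTBF = 9434
MTTR = 37
MTBF + MTTR = 9471
A = 9434 / 9471
A = 0.9961

0.9961


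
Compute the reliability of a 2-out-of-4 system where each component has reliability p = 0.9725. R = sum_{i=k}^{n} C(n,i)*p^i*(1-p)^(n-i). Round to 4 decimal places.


k = 2, n = 4, p = 0.9725
i=2: C(4,2)=6 * 0.9725^2 * 0.0275^2 = 0.0043
i=3: C(4,3)=4 * 0.9725^3 * 0.0275^1 = 0.1012
i=4: C(4,4)=1 * 0.9725^4 * 0.0275^0 = 0.8945
R = sum of terms = 0.9999

0.9999


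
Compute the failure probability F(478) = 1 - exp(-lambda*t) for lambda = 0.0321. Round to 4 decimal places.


lambda = 0.0321, t = 478
lambda * t = 15.3438
exp(-15.3438) = 0.0
F(t) = 1 - 0.0
F(t) = 1.0

1.0


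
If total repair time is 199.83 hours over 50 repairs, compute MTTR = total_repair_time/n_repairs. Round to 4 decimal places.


total_repair_time = 199.83
n_repairs = 50
MTTR = 199.83 / 50
MTTR = 3.9966

3.9966


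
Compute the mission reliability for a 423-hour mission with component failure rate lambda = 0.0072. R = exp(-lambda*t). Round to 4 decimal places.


lambda = 0.0072
mission_time = 423
lambda * t = 0.0072 * 423 = 3.0456
R = exp(-3.0456)
R = 0.0476

0.0476


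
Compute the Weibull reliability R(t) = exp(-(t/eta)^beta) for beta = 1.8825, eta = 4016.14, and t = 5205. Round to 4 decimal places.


beta = 1.8825, eta = 4016.14, t = 5205
t/eta = 5205 / 4016.14 = 1.296
(t/eta)^beta = 1.296^1.8825 = 1.6293
R(t) = exp(-1.6293)
R(t) = 0.1961

0.1961


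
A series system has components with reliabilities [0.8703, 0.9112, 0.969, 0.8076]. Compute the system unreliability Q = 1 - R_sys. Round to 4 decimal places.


Components: [0.8703, 0.9112, 0.969, 0.8076]
After component 1: product = 0.8703
After component 2: product = 0.793
After component 3: product = 0.7684
After component 4: product = 0.6206
R_sys = 0.6206
Q = 1 - 0.6206 = 0.3794

0.3794


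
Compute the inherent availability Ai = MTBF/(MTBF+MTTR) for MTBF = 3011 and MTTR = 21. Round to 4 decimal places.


MTBF = 3011
MTTR = 21
MTBF + MTTR = 3032
Ai = 3011 / 3032
Ai = 0.9931

0.9931


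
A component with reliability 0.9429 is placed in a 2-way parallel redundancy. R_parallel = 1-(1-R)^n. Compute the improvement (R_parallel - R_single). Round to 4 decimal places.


R_single = 0.9429, n = 2
1 - R_single = 0.0571
(1 - R_single)^n = 0.0571^2 = 0.0033
R_parallel = 1 - 0.0033 = 0.9967
Improvement = 0.9967 - 0.9429
Improvement = 0.0538

0.0538


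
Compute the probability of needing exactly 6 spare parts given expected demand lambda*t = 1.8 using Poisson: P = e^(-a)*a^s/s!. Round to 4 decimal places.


a = 1.8, s = 6
e^(-a) = e^(-1.8) = 0.1653
a^s = 1.8^6 = 34.0122
s! = 720
P = 0.1653 * 34.0122 / 720
P = 0.0078

0.0078


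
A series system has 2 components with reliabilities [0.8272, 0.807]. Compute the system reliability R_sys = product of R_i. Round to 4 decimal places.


Components: [0.8272, 0.807]
After component 1 (R=0.8272): product = 0.8272
After component 2 (R=0.807): product = 0.6676
R_sys = 0.6676

0.6676


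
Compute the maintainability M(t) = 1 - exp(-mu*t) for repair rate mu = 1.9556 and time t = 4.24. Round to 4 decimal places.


mu = 1.9556, t = 4.24
mu * t = 1.9556 * 4.24 = 8.2917
exp(-8.2917) = 0.0003
M(t) = 1 - 0.0003
M(t) = 0.9997

0.9997


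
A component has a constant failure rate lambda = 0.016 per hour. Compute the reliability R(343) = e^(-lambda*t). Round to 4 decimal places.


lambda = 0.016
t = 343
lambda * t = 5.488
R(t) = e^(-5.488)
R(t) = 0.0041

0.0041


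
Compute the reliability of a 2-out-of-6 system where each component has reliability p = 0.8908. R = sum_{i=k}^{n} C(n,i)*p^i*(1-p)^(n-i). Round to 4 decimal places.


k = 2, n = 6, p = 0.8908
i=2: C(6,2)=15 * 0.8908^2 * 0.1092^4 = 0.0017
i=3: C(6,3)=20 * 0.8908^3 * 0.1092^3 = 0.0184
i=4: C(6,4)=15 * 0.8908^4 * 0.1092^2 = 0.1126
i=5: C(6,5)=6 * 0.8908^5 * 0.1092^1 = 0.3675
i=6: C(6,6)=1 * 0.8908^6 * 0.1092^0 = 0.4997
R = sum of terms = 0.9999

0.9999


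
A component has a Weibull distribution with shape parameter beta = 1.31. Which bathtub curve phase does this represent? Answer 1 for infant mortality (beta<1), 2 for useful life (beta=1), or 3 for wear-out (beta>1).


beta = 1.31
Compare beta to 1:
beta < 1 => infant mortality (phase 1)
beta = 1 => useful life (phase 2)
beta > 1 => wear-out (phase 3)
Since beta = 1.31, this is wear-out (increasing failure rate)
Phase = 3

3


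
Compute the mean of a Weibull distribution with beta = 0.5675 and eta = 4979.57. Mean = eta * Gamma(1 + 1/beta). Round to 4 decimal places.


beta = 0.5675, eta = 4979.57
1/beta = 1.7621
1 + 1/beta = 2.7621
Gamma(2.7621) = 1.6244
Mean = 4979.57 * 1.6244
Mean = 8089.0466

8089.0466


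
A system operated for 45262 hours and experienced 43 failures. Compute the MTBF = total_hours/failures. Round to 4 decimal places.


total_hours = 45262
failures = 43
MTBF = 45262 / 43
MTBF = 1052.6047

1052.6047


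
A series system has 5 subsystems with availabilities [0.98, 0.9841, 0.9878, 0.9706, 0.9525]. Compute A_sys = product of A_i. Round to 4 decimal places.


Subsystems: [0.98, 0.9841, 0.9878, 0.9706, 0.9525]
After subsystem 1 (A=0.98): product = 0.98
After subsystem 2 (A=0.9841): product = 0.9644
After subsystem 3 (A=0.9878): product = 0.9527
After subsystem 4 (A=0.9706): product = 0.9246
After subsystem 5 (A=0.9525): product = 0.8807
A_sys = 0.8807

0.8807


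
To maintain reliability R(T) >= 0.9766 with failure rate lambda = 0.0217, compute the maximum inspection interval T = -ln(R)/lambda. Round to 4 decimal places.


R_target = 0.9766
lambda = 0.0217
-ln(0.9766) = 0.0237
T = 0.0237 / 0.0217
T = 1.0912

1.0912


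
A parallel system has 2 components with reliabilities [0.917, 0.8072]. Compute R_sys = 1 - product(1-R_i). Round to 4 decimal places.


Components: [0.917, 0.8072]
(1 - 0.917) = 0.083, running product = 0.083
(1 - 0.8072) = 0.1928, running product = 0.016
Product of (1-R_i) = 0.016
R_sys = 1 - 0.016 = 0.984

0.984


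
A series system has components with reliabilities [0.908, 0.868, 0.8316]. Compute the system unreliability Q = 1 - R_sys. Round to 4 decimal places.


Components: [0.908, 0.868, 0.8316]
After component 1: product = 0.908
After component 2: product = 0.7881
After component 3: product = 0.6554
R_sys = 0.6554
Q = 1 - 0.6554 = 0.3446

0.3446


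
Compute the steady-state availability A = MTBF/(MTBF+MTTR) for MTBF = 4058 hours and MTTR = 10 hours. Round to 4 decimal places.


MTBF = 4058
MTTR = 10
MTBF + MTTR = 4068
A = 4058 / 4068
A = 0.9975

0.9975


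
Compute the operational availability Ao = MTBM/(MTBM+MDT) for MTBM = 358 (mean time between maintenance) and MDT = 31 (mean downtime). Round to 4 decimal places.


MTBM = 358
MDT = 31
MTBM + MDT = 389
Ao = 358 / 389
Ao = 0.9203

0.9203


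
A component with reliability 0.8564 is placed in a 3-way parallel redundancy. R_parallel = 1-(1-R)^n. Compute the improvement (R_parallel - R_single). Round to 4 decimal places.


R_single = 0.8564, n = 3
1 - R_single = 0.1436
(1 - R_single)^n = 0.1436^3 = 0.003
R_parallel = 1 - 0.003 = 0.997
Improvement = 0.997 - 0.8564
Improvement = 0.1406

0.1406


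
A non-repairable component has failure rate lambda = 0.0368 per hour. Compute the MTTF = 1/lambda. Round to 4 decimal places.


lambda = 0.0368
MTTF = 1 / 0.0368
MTTF = 27.1739

27.1739


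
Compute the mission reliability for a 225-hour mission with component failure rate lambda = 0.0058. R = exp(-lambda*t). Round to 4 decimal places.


lambda = 0.0058
mission_time = 225
lambda * t = 0.0058 * 225 = 1.305
R = exp(-1.305)
R = 0.2712

0.2712


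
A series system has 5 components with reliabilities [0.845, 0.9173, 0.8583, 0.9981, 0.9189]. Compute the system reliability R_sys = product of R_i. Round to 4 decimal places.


Components: [0.845, 0.9173, 0.8583, 0.9981, 0.9189]
After component 1 (R=0.845): product = 0.845
After component 2 (R=0.9173): product = 0.7751
After component 3 (R=0.8583): product = 0.6653
After component 4 (R=0.9981): product = 0.664
After component 5 (R=0.9189): product = 0.6102
R_sys = 0.6102

0.6102


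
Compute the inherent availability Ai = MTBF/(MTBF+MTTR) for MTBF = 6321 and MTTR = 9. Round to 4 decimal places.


MTBF = 6321
MTTR = 9
MTBF + MTTR = 6330
Ai = 6321 / 6330
Ai = 0.9986

0.9986


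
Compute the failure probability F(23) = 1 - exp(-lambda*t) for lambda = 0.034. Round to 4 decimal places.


lambda = 0.034, t = 23
lambda * t = 0.782
exp(-0.782) = 0.4575
F(t) = 1 - 0.4575
F(t) = 0.5425

0.5425
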